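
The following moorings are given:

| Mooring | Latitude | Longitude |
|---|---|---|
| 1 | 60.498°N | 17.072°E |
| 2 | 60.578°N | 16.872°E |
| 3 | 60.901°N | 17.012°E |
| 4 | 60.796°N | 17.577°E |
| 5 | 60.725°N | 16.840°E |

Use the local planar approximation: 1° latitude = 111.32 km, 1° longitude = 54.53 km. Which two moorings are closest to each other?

Pairwise distances:
1–2: 14.080 km
1–3: 44.981 km
1–4: 43.114 km
1–5: 28.260 km
2–3: 36.758 km
2–4: 45.462 km
2–5: 16.457 km
3–4: 32.952 km
3–5: 21.722 km
4–5: 40.958 km
Closest pair: 1–2 at 14.080 km.

1 and 2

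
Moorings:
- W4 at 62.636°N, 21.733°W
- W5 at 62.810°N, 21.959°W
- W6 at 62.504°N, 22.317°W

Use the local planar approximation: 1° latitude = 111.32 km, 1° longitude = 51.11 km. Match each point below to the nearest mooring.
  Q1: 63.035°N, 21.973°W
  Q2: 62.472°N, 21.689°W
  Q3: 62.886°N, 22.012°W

Q1 at 63.035°N, 21.973°W:
  W4: 46.079 km
  W5: 25.057 km
  W6: 61.670 km
  → nearest: W5 (25.057 km)
Q2 at 62.472°N, 21.689°W:
  W4: 18.394 km
  W5: 40.077 km
  W6: 32.294 km
  → nearest: W4 (18.394 km)
Q3 at 62.886°N, 22.012°W:
  W4: 31.271 km
  W5: 8.883 km
  W6: 45.291 km
  → nearest: W5 (8.883 km)

Q1→W5; Q2→W4; Q3→W5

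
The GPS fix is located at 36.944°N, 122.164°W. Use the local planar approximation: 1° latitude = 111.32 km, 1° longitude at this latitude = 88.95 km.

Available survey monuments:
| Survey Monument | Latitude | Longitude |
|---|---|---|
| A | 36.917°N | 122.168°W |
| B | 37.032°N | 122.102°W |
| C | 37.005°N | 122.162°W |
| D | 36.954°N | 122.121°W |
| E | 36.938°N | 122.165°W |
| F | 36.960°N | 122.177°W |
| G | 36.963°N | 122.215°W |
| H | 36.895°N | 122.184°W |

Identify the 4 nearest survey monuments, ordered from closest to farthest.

Distances from 36.944°N, 122.164°W:
A: √((-0.027·111.32)² + (-0.004·88.95)²) = √(9.03387 + 0.12659) = 3.027 km
B: √((0.088·111.32)² + (0.062·88.95)²) = √(95.96475 + 30.41412) = 11.242 km
C: √((0.061·111.32)² + (0.002·88.95)²) = √(46.11116 + 0.03165) = 6.793 km
D: √((0.010·111.32)² + (0.043·88.95)²) = √(1.23921 + 14.62948) = 3.984 km
E: √((-0.006·111.32)² + (-0.001·88.95)²) = √(0.44612 + 0.00791) = 0.674 km
F: √((0.016·111.32)² + (-0.013·88.95)²) = √(3.17239 + 1.33715) = 2.124 km
G: √((0.019·111.32)² + (-0.051·88.95)²) = √(4.47356 + 20.57938) = 5.005 km
H: √((-0.049·111.32)² + (-0.020·88.95)²) = √(29.75353 + 3.16484) = 5.737 km
Sorted: E (0.674 km) < F (2.124 km) < A (3.027 km) < D (3.984 km) < G (5.005 km) < H (5.737 km) < …

E, F, A, D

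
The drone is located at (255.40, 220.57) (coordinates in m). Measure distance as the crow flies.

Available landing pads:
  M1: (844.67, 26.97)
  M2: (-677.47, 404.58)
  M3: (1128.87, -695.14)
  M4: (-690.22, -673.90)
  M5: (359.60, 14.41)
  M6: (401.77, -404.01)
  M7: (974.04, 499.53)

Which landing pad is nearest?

M5

Distances from (255.40, 220.57):
M1: √((589.27)² + (-193.60)²) = √(347239.1329 + 37480.9600) = 620.26 m
M2: √((-932.87)² + (184.01)²) = √(870246.4369 + 33859.6801) = 950.84 m
M3: √((873.47)² + (-915.71)²) = √(762949.8409 + 838524.8041) = 1265.49 m
M4: √((-945.62)² + (-894.47)²) = √(894197.1844 + 800076.5809) = 1301.64 m
M5: √((104.20)² + (-206.16)²) = √(10857.6400 + 42501.9456) = 231.00 m
M6: √((146.37)² + (-624.58)²) = √(21424.1769 + 390100.1764) = 641.50 m
M7: √((718.64)² + (278.96)²) = √(516443.4496 + 77818.6816) = 770.88 m
Minimum: M5 at 231.00 m.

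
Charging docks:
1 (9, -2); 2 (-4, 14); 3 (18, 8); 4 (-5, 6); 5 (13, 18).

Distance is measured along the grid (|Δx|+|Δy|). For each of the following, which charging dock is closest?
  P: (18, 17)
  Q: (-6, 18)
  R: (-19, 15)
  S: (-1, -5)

P at (18, 17):
  1: |-9| + |-19| = 9 + 19 = 28
  2: |-22| + |-3| = 22 + 3 = 25
  3: |0| + |-9| = 0 + 9 = 9
  4: |-23| + |-11| = 23 + 11 = 34
  5: |-5| + |1| = 5 + 1 = 6
  → nearest: 5 (6)
Q at (-6, 18):
  1: |15| + |-20| = 15 + 20 = 35
  2: |2| + |-4| = 2 + 4 = 6
  3: |24| + |-10| = 24 + 10 = 34
  4: |1| + |-12| = 1 + 12 = 13
  5: |19| + |0| = 19 + 0 = 19
  → nearest: 2 (6)
R at (-19, 15):
  1: |28| + |-17| = 28 + 17 = 45
  2: |15| + |-1| = 15 + 1 = 16
  3: |37| + |-7| = 37 + 7 = 44
  4: |14| + |-9| = 14 + 9 = 23
  5: |32| + |3| = 32 + 3 = 35
  → nearest: 2 (16)
S at (-1, -5):
  1: |10| + |3| = 10 + 3 = 13
  2: |-3| + |19| = 3 + 19 = 22
  3: |19| + |13| = 19 + 13 = 32
  4: |-4| + |11| = 4 + 11 = 15
  5: |14| + |23| = 14 + 23 = 37
  → nearest: 1 (13)

P→5; Q→2; R→2; S→1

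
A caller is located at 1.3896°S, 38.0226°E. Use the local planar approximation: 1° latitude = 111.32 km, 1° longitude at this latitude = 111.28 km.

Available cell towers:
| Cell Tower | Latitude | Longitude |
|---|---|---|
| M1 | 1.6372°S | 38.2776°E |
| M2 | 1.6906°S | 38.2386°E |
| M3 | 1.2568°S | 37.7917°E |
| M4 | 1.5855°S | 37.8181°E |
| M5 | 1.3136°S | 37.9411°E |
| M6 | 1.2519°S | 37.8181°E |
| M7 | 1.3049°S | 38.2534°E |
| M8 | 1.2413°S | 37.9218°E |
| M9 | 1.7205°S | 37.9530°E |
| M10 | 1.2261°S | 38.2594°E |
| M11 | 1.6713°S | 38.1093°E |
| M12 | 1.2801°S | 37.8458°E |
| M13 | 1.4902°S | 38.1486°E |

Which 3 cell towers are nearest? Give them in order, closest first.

M5, M13, M8

Distances from 1.3896°S, 38.0226°E:
M1: √((-0.2476·111.32)² + (0.2550·111.28)²) = √(759.709708 + 805.220077) = 39.5592 km
M2: √((-0.3010·111.32)² + (0.2160·111.28)²) = √(1122.740494 + 577.752371) = 41.2370 km
M3: √((0.1328·111.32)² + (-0.2309·111.28)²) = √(218.545841 + 660.210002) = 29.6438 km
M4: √((-0.1959·111.32)² + (-0.2045·111.28)²) = √(475.570894 + 517.870126) = 31.5189 km
M5: √((0.0760·111.32)² + (-0.0815·111.28)²) = √(71.577015 + 82.252565) = 12.4028 km
M6: √((0.1377·111.32)² + (-0.2045·111.28)²) = √(234.971006 + 517.870126) = 27.4380 km
M7: √((0.0847·111.32)² + (0.2308·111.28)²) = √(88.902345 + 659.638268) = 27.3595 km
M8: √((0.1483·111.32)² + (-0.1008·111.28)²) = √(272.539025 + 125.821627) = 19.9590 km
M9: √((-0.3309·111.32)² + (-0.0696·111.28)²) = √(1356.875278 + 59.986388) = 37.6412 km
M10: √((0.1635·111.32)² + (0.2368·111.28)²) = √(331.269849 + 694.380682) = 32.0258 km
M11: √((-0.2817·111.32)² + (0.0867·111.28)²) = √(983.377097 + 93.083441) = 32.8095 km
M12: √((0.1095·111.32)² + (-0.1768·111.28)²) = √(148.584885 + 387.078238) = 23.1444 km
M13: √((-0.1006·111.32)² + (0.1260·111.28)²) = √(125.412942 + 196.596293) = 17.9446 km
Sorted: M5 (12.4028 km) < M13 (17.9446 km) < M8 (19.9590 km) < M12 (23.1444 km) < M7 (27.3595 km) < …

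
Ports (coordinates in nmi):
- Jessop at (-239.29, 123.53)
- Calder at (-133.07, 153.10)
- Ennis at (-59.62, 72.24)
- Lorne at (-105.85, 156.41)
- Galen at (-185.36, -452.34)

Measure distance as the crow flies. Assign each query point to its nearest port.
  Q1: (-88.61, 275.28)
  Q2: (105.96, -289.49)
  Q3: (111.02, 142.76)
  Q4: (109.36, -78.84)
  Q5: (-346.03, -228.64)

Q1 at (-88.61, 275.28):
  Jessop: √((-150.68)² + (-151.75)²) = √(22704.4624 + 23028.0625) = 213.85 nmi
  Calder: √((-44.46)² + (-122.18)²) = √(1976.6916 + 14927.9524) = 130.02 nmi
  Ennis: √((28.99)² + (-203.04)²) = √(840.4201 + 41225.2416) = 205.10 nmi
  Lorne: √((-17.24)² + (-118.87)²) = √(297.2176 + 14130.0769) = 120.11 nmi
  Galen: √((-96.75)² + (-727.62)²) = √(9360.5625 + 529430.8644) = 734.02 nmi
  → nearest: Lorne (120.11 nmi)
Q2 at (105.96, -289.49):
  Jessop: √((-345.25)² + (413.02)²) = √(119197.5625 + 170585.5204) = 538.32 nmi
  Calder: √((-239.03)² + (442.59)²) = √(57135.3409 + 195885.9081) = 503.01 nmi
  Ennis: √((-165.58)² + (361.73)²) = √(27416.7364 + 130848.5929) = 397.83 nmi
  Lorne: √((-211.81)² + (445.90)²) = √(44863.4761 + 198826.8100) = 493.65 nmi
  Galen: √((-291.32)² + (-162.85)²) = √(84867.3424 + 26520.1225) = 333.75 nmi
  → nearest: Galen (333.75 nmi)
Q3 at (111.02, 142.76):
  Jessop: √((-350.31)² + (-19.23)²) = √(122717.0961 + 369.7929) = 350.84 nmi
  Calder: √((-244.09)² + (10.34)²) = √(59579.9281 + 106.9156) = 244.31 nmi
  Ennis: √((-170.64)² + (-70.52)²) = √(29118.0096 + 4973.0704) = 184.64 nmi
  Lorne: √((-216.87)² + (13.65)²) = √(47032.5969 + 186.3225) = 217.30 nmi
  Galen: √((-296.38)² + (-595.10)²) = √(87841.1044 + 354144.0100) = 664.82 nmi
  → nearest: Ennis (184.64 nmi)
Q4 at (109.36, -78.84):
  Jessop: √((-348.65)² + (202.37)²) = √(121556.8225 + 40953.6169) = 403.13 nmi
  Calder: √((-242.43)² + (231.94)²) = √(58772.3049 + 53796.1636) = 335.51 nmi
  Ennis: √((-168.98)² + (151.08)²) = √(28554.2404 + 22825.1664) = 226.67 nmi
  Lorne: √((-215.21)² + (235.25)²) = √(46315.3441 + 55342.5625) = 318.84 nmi
  Galen: √((-294.72)² + (-373.50)²) = √(86859.8784 + 139502.2500) = 475.78 nmi
  → nearest: Ennis (226.67 nmi)
Q5 at (-346.03, -228.64):
  Jessop: √((106.74)² + (352.17)²) = √(11393.4276 + 124023.7089) = 367.99 nmi
  Calder: √((212.96)² + (381.74)²) = √(45351.9616 + 145725.4276) = 437.12 nmi
  Ennis: √((286.41)² + (300.88)²) = √(82030.6881 + 90528.7744) = 415.40 nmi
  Lorne: √((240.18)² + (385.05)²) = √(57686.4324 + 148263.5025) = 453.82 nmi
  Galen: √((160.67)² + (-223.70)²) = √(25814.8489 + 50041.6900) = 275.42 nmi
  → nearest: Galen (275.42 nmi)

Q1→Lorne; Q2→Galen; Q3→Ennis; Q4→Ennis; Q5→Galen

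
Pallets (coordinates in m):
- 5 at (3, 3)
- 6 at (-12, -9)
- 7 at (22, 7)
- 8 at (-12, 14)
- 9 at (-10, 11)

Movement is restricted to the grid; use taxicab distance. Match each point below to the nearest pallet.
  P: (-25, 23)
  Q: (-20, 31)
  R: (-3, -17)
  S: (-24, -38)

P at (-25, 23):
  5: 48 m
  6: 45 m
  7: 63 m
  8: 22 m
  9: 27 m
  → nearest: 8 (22 m)
Q at (-20, 31):
  5: 51 m
  6: 48 m
  7: 66 m
  8: 25 m
  9: 30 m
  → nearest: 8 (25 m)
R at (-3, -17):
  5: 26 m
  6: 17 m
  7: 49 m
  8: 40 m
  9: 35 m
  → nearest: 6 (17 m)
S at (-24, -38):
  5: 68 m
  6: 41 m
  7: 91 m
  8: 64 m
  9: 63 m
  → nearest: 6 (41 m)

P→8; Q→8; R→6; S→6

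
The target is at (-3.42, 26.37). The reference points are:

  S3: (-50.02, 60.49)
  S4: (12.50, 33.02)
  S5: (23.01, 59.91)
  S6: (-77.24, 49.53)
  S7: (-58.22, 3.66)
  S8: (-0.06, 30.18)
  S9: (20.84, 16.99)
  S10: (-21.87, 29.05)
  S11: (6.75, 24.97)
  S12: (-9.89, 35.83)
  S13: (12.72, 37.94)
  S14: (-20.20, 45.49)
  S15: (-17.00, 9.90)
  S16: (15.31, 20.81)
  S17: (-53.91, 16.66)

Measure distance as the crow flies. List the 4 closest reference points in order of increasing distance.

Distances from (-3.42, 26.37):
S3: 57.76
S4: 17.25
S5: 42.70
S6: 77.37
S7: 59.32
S8: 5.08
S9: 26.01
S10: 18.64
S11: 10.27
S12: 11.46
S13: 19.86
S14: 25.44
S15: 21.35
S16: 19.54
S17: 51.42
Sorted: S8 (5.08) < S11 (10.27) < S12 (11.46) < S4 (17.25) < S10 (18.64) < S16 (19.54) < …

S8, S11, S12, S4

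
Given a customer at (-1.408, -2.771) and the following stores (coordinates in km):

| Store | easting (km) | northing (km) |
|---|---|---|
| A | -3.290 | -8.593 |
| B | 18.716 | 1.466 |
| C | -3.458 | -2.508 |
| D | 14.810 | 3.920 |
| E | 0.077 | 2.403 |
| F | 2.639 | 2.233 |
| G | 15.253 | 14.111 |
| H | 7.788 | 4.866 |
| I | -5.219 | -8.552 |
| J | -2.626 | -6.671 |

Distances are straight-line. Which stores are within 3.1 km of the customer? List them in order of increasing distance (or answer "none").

Distances from (-1.408, -2.771):
A: √((-1.882)² + (-5.822)²) = √(3.54192 + 33.89568) = 6.119 km
B: √((20.124)² + (4.237)²) = √(404.97538 + 17.95217) = 20.565 km
C: √((-2.050)² + (0.263)²) = √(4.20250 + 0.06917) = 2.067 km
D: √((16.218)² + (6.691)²) = √(263.02352 + 44.76948) = 17.544 km
E: √((1.485)² + (5.174)²) = √(2.20522 + 26.77028) = 5.383 km
F: √((4.047)² + (5.004)²) = √(16.37821 + 25.04002) = 6.436 km
G: √((16.661)² + (16.882)²) = √(277.58892 + 285.00192) = 23.719 km
H: √((9.196)² + (7.637)²) = √(84.56642 + 58.32377) = 11.954 km
I: √((-3.811)² + (-5.781)²) = √(14.52372 + 33.41996) = 6.924 km
J: √((-1.218)² + (-3.900)²) = √(1.48352 + 15.21000) = 4.086 km
Threshold 3.1 km: C (2.067 km) is within range.

C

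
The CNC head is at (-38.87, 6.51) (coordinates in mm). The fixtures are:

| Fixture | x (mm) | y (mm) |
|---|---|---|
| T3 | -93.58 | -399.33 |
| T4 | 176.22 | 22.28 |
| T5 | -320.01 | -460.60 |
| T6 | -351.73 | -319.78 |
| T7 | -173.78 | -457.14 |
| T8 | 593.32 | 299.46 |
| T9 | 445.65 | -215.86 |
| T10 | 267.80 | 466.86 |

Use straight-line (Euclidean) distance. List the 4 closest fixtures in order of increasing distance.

T4, T3, T6, T7

Distances from (-38.87, 6.51):
T3: √((-54.71)² + (-405.84)²) = √(2993.1841 + 164706.1056) = 409.51 mm
T4: √((215.09)² + (15.77)²) = √(46263.7081 + 248.6929) = 215.67 mm
T5: √((-281.14)² + (-467.11)²) = √(79039.6996 + 218191.7521) = 545.19 mm
T6: √((-312.86)² + (-326.29)²) = √(97881.3796 + 106465.1641) = 452.05 mm
T7: √((-134.91)² + (-463.65)²) = √(18200.7081 + 214971.3225) = 482.88 mm
T8: √((632.19)² + (292.95)²) = √(399664.1961 + 85819.7025) = 696.77 mm
T9: √((484.52)² + (-222.37)²) = √(234759.6304 + 49448.4169) = 533.11 mm
T10: √((306.67)² + (460.35)²) = √(94046.4889 + 211922.1225) = 553.14 mm
Sorted: T4 (215.67 mm) < T3 (409.51 mm) < T6 (452.05 mm) < T7 (482.88 mm) < T9 (533.11 mm) < T5 (545.19 mm) < …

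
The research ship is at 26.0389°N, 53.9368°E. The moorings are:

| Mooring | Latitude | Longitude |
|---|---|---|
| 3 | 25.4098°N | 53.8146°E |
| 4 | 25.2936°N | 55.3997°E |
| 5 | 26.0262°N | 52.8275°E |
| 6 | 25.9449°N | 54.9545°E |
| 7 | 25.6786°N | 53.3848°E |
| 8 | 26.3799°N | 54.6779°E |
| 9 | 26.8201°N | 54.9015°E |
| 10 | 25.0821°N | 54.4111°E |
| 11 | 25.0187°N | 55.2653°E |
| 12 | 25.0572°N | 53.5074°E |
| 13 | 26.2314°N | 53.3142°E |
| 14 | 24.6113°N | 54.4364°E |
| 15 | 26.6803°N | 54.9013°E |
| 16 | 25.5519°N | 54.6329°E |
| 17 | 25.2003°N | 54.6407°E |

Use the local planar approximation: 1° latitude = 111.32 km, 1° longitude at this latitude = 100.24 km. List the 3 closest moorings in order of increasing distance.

Distances from 26.0389°N, 53.9368°E:
3: √((-0.6291·111.32)² + (-0.1222·100.24)²) = √(4904.398667 + 150.046036) = 71.0946 km
4: √((-0.7453·111.32)² + (1.4629·100.24)²) = √(6883.489239 + 21503.611036) = 168.4847 km
5: √((-0.0127·111.32)² + (-1.1093·100.24)²) = √(1.998729 + 12364.602011) = 111.2052 km
6: √((-0.0940·111.32)² + (1.0177·100.24)²) = √(109.496970 + 10406.906795) = 102.5495 km
7: √((-0.3603·111.32)² + (-0.5520·100.24)²) = √(1608.699473 + 3061.683343) = 68.3402 km
8: √((0.3410·111.32)² + (0.7411·100.24)²) = √(1440.970710 + 5518.686738) = 83.4246 km
9: √((0.7812·111.32)² + (0.9647·100.24)²) = √(7562.595371 + 9351.185518) = 130.0530 km
10: √((-0.9568·111.32)² + (0.4743·100.24)²) = √(11344.588008 + 2260.415961) = 116.6405 km
11: √((-1.0202·111.32)² + (1.3285·100.24)²) = √(12897.841443 + 17733.939947) = 175.0194 km
12: √((-0.9817·111.32)² + (-0.4294·100.24)²) = √(11942.739993 + 1852.704670) = 117.4540 km
13: √((0.1925·111.32)² + (-0.6226·100.24)²) = √(459.206327 + 3894.936204) = 65.9859 km
14: √((-1.4276·111.32)² + (0.4996·100.24)²) = √(25255.703707 + 2507.996785) = 166.6244 km
15: √((0.6414·111.32)² + (0.9645·100.24)²) = √(5098.052535 + 9347.308575) = 120.1889 km
16: √((-0.4870·111.32)² + (0.6961·100.24)²) = √(2939.032021 + 4868.838660) = 88.3622 km
17: √((-0.8386·111.32)² + (0.7039·100.24)²) = √(8714.773647 + 4978.563449) = 117.0185 km
Sorted: 13 (65.9859 km) < 7 (68.3402 km) < 3 (71.0946 km) < 8 (83.4246 km) < 16 (88.3622 km) < …

13, 7, 3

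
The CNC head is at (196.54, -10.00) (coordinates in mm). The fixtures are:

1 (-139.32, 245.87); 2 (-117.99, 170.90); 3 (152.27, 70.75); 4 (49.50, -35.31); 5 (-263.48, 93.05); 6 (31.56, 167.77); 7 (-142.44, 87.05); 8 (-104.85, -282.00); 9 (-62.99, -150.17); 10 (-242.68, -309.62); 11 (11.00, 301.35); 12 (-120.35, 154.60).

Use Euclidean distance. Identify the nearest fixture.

Distances from (196.54, -10.00):
1: √((-335.86)² + (255.87)²) = √(112801.9396 + 65469.4569) = 422.22 mm
2: √((-314.53)² + (180.90)²) = √(98929.1209 + 32724.8100) = 362.84 mm
3: √((-44.27)² + (80.75)²) = √(1959.8329 + 6520.5625) = 92.09 mm
4: √((-147.04)² + (-25.31)²) = √(21620.7616 + 640.5961) = 149.20 mm
5: √((-460.02)² + (103.05)²) = √(211618.4004 + 10619.3025) = 471.42 mm
6: √((-164.98)² + (177.77)²) = √(27218.4004 + 31602.1729) = 242.53 mm
7: √((-338.98)² + (97.05)²) = √(114907.4404 + 9418.7025) = 352.60 mm
8: √((-301.39)² + (-272.00)²) = √(90835.9321 + 73984.0000) = 405.98 mm
9: √((-259.53)² + (-140.17)²) = √(67355.8209 + 19647.6289) = 294.96 mm
10: √((-439.22)² + (-299.62)²) = √(192914.2084 + 89772.1444) = 531.68 mm
11: √((-185.54)² + (311.35)²) = √(34425.0916 + 96938.8225) = 362.44 mm
12: √((-316.89)² + (164.60)²) = √(100419.2721 + 27093.1600) = 357.09 mm
Minimum: 3 at 92.09 mm.

3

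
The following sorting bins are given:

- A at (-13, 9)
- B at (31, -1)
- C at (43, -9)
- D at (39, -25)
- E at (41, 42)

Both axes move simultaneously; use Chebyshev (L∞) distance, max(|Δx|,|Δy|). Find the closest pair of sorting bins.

B and C

Pairwise distances:
A–B: max(|44|, |-10|) = 44
A–C: max(|56|, |-18|) = 56
A–D: max(|52|, |-34|) = 52
A–E: max(|54|, |33|) = 54
B–C: max(|12|, |-8|) = 12
B–D: max(|8|, |-24|) = 24
B–E: max(|10|, |43|) = 43
C–D: max(|-4|, |-16|) = 16
C–E: max(|-2|, |51|) = 51
D–E: max(|2|, |67|) = 67
Closest pair: B–C at 12.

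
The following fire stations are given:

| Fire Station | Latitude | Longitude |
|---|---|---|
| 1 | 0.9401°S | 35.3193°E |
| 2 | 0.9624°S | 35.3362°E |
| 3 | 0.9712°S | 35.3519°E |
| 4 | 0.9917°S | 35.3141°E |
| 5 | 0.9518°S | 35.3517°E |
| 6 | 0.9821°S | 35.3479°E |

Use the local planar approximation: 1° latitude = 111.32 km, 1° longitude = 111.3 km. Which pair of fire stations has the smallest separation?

Pairwise distances:
3–6: 1.2925 km
2–3: 2.0033 km
2–5: 2.0901 km
3–5: 2.1597 km
2–6: 2.5505 km
1–2: 3.1146 km
5–6: 3.3994 km
1–5: 3.8341 km
4–6: 3.9108 km
2–4: 4.0852 km
3–4: 4.7862 km
1–3: 5.0151 km
1–6: 5.6562 km
1–4: 5.7732 km
4–5: 6.1026 km
Closest pair: 3–6 at 1.2925 km.

3 and 6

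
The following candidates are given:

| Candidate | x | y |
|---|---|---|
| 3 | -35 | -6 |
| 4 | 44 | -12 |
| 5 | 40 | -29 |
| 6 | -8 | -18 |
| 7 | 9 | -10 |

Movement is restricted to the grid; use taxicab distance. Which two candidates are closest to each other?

Pairwise distances:
3–4: |79| + |-6| = 79 + 6 = 85
3–5: |75| + |-23| = 75 + 23 = 98
3–6: |27| + |-12| = 27 + 12 = 39
3–7: |44| + |-4| = 44 + 4 = 48
4–5: |-4| + |-17| = 4 + 17 = 21
4–6: |-52| + |-6| = 52 + 6 = 58
4–7: |-35| + |2| = 35 + 2 = 37
5–6: |-48| + |11| = 48 + 11 = 59
5–7: |-31| + |19| = 31 + 19 = 50
6–7: |17| + |8| = 17 + 8 = 25
Closest pair: 4–5 at 21.

4 and 5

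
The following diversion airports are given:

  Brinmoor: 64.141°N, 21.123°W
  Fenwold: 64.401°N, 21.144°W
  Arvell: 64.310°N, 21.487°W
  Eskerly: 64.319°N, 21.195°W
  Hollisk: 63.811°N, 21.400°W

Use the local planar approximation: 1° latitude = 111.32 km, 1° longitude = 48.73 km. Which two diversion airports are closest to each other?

Fenwold and Eskerly

Pairwise distances:
Brinmoor–Fenwold: 28.961 km
Brinmoor–Arvell: 25.857 km
Brinmoor–Eskerly: 20.123 km
Brinmoor–Hollisk: 39.137 km
Fenwold–Arvell: 19.545 km
Fenwold–Eskerly: 9.461 km
Fenwold–Hollisk: 66.853 km
Arvell–Eskerly: 14.264 km
Arvell–Hollisk: 55.710 km
Eskerly–Hollisk: 57.426 km
Closest pair: Fenwold–Eskerly at 9.461 km.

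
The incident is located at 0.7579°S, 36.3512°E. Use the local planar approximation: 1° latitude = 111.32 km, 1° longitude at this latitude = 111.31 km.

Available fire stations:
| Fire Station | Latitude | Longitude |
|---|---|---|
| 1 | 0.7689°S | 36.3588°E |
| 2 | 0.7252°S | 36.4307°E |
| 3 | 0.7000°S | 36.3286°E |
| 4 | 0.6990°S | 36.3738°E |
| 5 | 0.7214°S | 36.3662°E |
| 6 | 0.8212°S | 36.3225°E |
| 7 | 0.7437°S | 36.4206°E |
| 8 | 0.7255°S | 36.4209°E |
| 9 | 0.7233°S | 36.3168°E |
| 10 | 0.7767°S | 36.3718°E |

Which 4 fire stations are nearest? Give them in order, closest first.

1, 10, 5, 9

Distances from 0.7579°S, 36.3512°E:
1: 1.4883 km
2: 9.5686 km
3: 6.9189 km
4: 7.0228 km
5: 4.3929 km
6: 7.7369 km
7: 7.8850 km
8: 8.5557 km
9: 5.4311 km
10: 3.1045 km
Sorted: 1 (1.4883 km) < 10 (3.1045 km) < 5 (4.3929 km) < 9 (5.4311 km) < 3 (6.9189 km) < 4 (7.0228 km) < …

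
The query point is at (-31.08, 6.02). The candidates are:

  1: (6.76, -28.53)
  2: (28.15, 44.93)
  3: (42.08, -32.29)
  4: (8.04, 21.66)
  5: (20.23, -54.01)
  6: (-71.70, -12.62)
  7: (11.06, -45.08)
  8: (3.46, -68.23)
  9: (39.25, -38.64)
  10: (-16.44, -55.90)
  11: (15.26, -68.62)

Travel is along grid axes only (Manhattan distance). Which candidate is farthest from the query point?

11

Distances from (-31.08, 6.02):
1: 72.39
2: 98.14
3: 111.47
4: 54.76
5: 111.34
6: 59.26
7: 93.24
8: 108.79
9: 114.99
10: 76.56
11: 120.98
Maximum: 11 at 120.98.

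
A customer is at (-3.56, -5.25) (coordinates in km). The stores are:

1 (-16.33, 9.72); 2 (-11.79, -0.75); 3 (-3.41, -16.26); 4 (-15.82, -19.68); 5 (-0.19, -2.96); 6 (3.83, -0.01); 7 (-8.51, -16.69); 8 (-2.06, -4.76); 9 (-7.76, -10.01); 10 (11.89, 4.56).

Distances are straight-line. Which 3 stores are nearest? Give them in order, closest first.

8, 5, 9

Distances from (-3.56, -5.25):
1: √((-12.77)² + (14.97)²) = √(163.0729 + 224.1009) = 19.68 km
2: √((-8.23)² + (4.50)²) = √(67.7329 + 20.2500) = 9.38 km
3: √((0.15)² + (-11.01)²) = √(0.0225 + 121.2201) = 11.01 km
4: √((-12.26)² + (-14.43)²) = √(150.3076 + 208.2249) = 18.93 km
5: √((3.37)² + (2.29)²) = √(11.3569 + 5.2441) = 4.07 km
6: √((7.39)² + (5.24)²) = √(54.6121 + 27.4576) = 9.06 km
7: √((-4.95)² + (-11.44)²) = √(24.5025 + 130.8736) = 12.46 km
8: √((1.50)² + (0.49)²) = √(2.2500 + 0.2401) = 1.58 km
9: √((-4.20)² + (-4.76)²) = √(17.6400 + 22.6576) = 6.35 km
10: √((15.45)² + (9.81)²) = √(238.7025 + 96.2361) = 18.30 km
Sorted: 8 (1.58 km) < 5 (4.07 km) < 9 (6.35 km) < 6 (9.06 km) < 2 (9.38 km) < …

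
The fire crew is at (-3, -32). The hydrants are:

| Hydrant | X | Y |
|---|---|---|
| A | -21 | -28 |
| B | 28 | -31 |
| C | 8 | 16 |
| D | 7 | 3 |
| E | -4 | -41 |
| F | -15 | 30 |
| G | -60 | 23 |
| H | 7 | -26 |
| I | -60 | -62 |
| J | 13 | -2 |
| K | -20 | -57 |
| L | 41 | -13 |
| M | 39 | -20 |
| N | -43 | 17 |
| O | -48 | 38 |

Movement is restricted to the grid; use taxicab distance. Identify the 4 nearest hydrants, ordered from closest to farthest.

Distances from (-3, -32):
A: 22
B: 32
C: 59
D: 45
E: 10
F: 74
G: 112
H: 16
I: 87
J: 46
K: 42
L: 63
M: 54
N: 89
O: 115
Sorted: E (10) < H (16) < A (22) < B (32) < K (42) < D (45) < …

E, H, A, B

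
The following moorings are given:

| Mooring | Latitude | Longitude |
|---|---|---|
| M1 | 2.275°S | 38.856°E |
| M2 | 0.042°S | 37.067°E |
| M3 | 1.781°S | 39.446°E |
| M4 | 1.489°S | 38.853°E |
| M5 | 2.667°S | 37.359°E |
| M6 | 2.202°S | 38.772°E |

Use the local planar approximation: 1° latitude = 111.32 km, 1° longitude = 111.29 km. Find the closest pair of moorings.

M1 and M6

Pairwise distances:
M1–M6: 12.387 km
M3–M4: 73.566 km
M4–M6: 79.881 km
M1–M3: 85.648 km
M1–M4: 87.498 km
M3–M6: 88.447 km
M5–M6: 165.553 km
M1–M5: 172.221 km
M4–M5: 211.757 km
M3–M5: 252.336 km
M2–M4: 255.840 km
M2–M5: 294.016 km
M2–M6: 306.303 km
M1–M2: 318.482 km
M2–M3: 327.983 km
Closest pair: M1–M6 at 12.387 km.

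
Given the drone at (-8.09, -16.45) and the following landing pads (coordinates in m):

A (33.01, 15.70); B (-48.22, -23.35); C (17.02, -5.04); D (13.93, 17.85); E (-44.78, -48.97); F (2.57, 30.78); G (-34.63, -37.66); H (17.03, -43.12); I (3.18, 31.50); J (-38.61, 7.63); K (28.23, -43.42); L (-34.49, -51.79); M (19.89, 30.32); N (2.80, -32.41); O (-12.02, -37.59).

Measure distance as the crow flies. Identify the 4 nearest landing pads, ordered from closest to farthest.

N, O, C, G

Distances from (-8.09, -16.45):
A: 52.18 m
B: 40.72 m
C: 27.58 m
D: 40.76 m
E: 49.03 m
F: 48.42 m
G: 33.97 m
H: 36.64 m
I: 49.26 m
J: 38.88 m
K: 45.24 m
L: 44.11 m
M: 54.50 m
N: 19.32 m
O: 21.50 m
Sorted: N (19.32 m) < O (21.50 m) < C (27.58 m) < G (33.97 m) < H (36.64 m) < J (38.88 m) < …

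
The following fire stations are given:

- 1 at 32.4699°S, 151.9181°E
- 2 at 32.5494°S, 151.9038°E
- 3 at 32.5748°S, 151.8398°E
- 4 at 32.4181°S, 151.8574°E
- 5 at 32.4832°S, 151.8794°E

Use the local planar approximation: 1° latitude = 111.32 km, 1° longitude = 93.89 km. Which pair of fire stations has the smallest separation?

1 and 5

Pairwise distances:
1–2: √((-0.0795·111.32)² + (-0.0143·93.89)²) = √(78.321438 + 1.802647) = 8.9512 km
1–3: √((-0.1049·111.32)² + (-0.0783·93.89)²) = √(136.363259 + 54.045831) = 13.7989 km
1–4: √((0.0518·111.32)² + (-0.0607·93.89)²) = √(33.251092 + 32.480003) = 8.1075 km
1–5: √((-0.0133·111.32)² + (-0.0387·93.89)²) = √(2.192046 + 13.202635) = 3.9236 km
2–3: √((-0.0254·111.32)² + (-0.0640·93.89)²) = √(7.994915 + 36.107600) = 6.6410 km
2–4: √((0.1313·111.32)² + (-0.0464·93.89)²) = √(213.636693 + 18.979057) = 15.2517 km
2–5: √((0.0662·111.32)² + (-0.0244·93.89)²) = √(54.307821 + 5.248296) = 7.7173 km
3–4: √((0.1567·111.32)² + (0.0176·93.89)²) = √(304.287693 + 2.730637) = 17.5219 km
3–5: √((0.0916·111.32)² + (0.0396·93.89)²) = √(103.977014 + 13.823851) = 10.8536 km
4–5: √((-0.0651·111.32)² + (0.0220·93.89)²) = √(52.518023 + 4.266621) = 7.5356 km
Closest pair: 1–5 at 3.9236 km.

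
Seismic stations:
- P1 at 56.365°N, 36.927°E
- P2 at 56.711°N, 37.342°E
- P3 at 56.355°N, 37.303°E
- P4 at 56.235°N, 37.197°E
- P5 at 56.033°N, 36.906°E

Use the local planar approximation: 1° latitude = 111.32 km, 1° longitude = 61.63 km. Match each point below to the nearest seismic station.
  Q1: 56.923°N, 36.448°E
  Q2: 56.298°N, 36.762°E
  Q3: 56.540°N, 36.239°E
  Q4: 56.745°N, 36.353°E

Q1→P2; Q2→P1; Q3→P1; Q4→P1

Q1 at 56.923°N, 36.448°E:
  P1: 68.775 km
  P2: 59.939 km
  P3: 82.308 km
  P4: 89.424 km
  P5: 103.017 km
  → nearest: P2 (59.939 km)
Q2 at 56.298°N, 36.762°E:
  P1: 12.611 km
  P2: 58.236 km
  P3: 33.940 km
  P4: 27.711 km
  P5: 30.806 km
  → nearest: P1 (12.611 km)
Q3 at 56.540°N, 36.239°E:
  P1: 46.663 km
  P2: 70.593 km
  P3: 68.732 km
  P4: 68.108 km
  P5: 69.823 km
  → nearest: P1 (46.663 km)
Q4 at 56.745°N, 36.353°E:
  P1: 55.144 km
  P2: 61.069 km
  P3: 72.889 km
  P4: 76.999 km
  P5: 86.277 km
  → nearest: P1 (55.144 km)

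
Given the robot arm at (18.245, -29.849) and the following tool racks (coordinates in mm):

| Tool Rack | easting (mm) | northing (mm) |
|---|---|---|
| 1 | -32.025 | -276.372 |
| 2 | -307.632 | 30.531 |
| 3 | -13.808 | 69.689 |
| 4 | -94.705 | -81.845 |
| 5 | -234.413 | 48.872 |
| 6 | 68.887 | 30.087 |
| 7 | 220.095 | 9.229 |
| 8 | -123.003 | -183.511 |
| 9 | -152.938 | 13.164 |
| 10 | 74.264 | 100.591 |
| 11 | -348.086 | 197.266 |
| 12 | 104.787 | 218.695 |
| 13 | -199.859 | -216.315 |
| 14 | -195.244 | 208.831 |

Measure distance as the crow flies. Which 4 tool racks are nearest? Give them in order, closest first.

Distances from (18.245, -29.849):
1: √((-50.270)² + (-246.523)²) = √(2527.07290 + 60773.58953) = 251.596 mm
2: √((-325.877)² + (60.380)²) = √(106195.81913 + 3645.74440) = 331.424 mm
3: √((-32.053)² + (99.538)²) = √(1027.39481 + 9907.81344) = 104.572 mm
4: √((-112.950)² + (-51.996)²) = √(12757.70250 + 2703.58402) = 124.343 mm
5: √((-252.658)² + (78.721)²) = √(63836.06496 + 6196.99584) = 264.638 mm
6: √((50.642)² + (59.936)²) = √(2564.61216 + 3592.32410) = 78.466 mm
7: √((201.850)² + (39.078)²) = √(40743.42250 + 1527.09008) = 205.598 mm
8: √((-141.248)² + (-153.662)²) = √(19950.99750 + 23612.01024) = 208.718 mm
9: √((-171.183)² + (43.013)²) = √(29303.61949 + 1850.11817) = 176.504 mm
10: √((56.019)² + (130.440)²) = √(3138.12836 + 17014.59360) = 141.960 mm
11: √((-366.331)² + (227.115)²) = √(134198.40156 + 51581.22322) = 431.022 mm
12: √((86.542)² + (248.544)²) = √(7489.51776 + 61774.11994) = 263.180 mm
13: √((-218.104)² + (-186.466)²) = √(47569.35482 + 34769.56916) = 286.948 mm
14: √((-213.489)² + (238.680)²) = √(45577.55312 + 56968.14240) = 320.228 mm
Sorted: 6 (78.466 mm) < 3 (104.572 mm) < 4 (124.343 mm) < 10 (141.960 mm) < 9 (176.504 mm) < 7 (205.598 mm) < …

6, 3, 4, 10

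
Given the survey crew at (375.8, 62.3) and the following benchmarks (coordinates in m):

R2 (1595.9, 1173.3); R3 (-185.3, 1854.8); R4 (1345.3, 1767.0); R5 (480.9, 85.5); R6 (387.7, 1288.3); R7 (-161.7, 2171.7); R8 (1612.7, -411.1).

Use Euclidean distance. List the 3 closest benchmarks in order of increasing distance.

Distances from (375.8, 62.3):
R2: √((1220.1)² + (1111.0)²) = √(1488644.010 + 1234321.000) = 1650.1 m
R3: √((-561.1)² + (1792.5)²) = √(314833.210 + 3213056.250) = 1878.3 m
R4: √((969.5)² + (1704.7)²) = √(939930.250 + 2906002.090) = 1961.1 m
R5: √((105.1)² + (23.2)²) = √(11046.010 + 538.240) = 107.6 m
R6: √((11.9)² + (1226.0)²) = √(141.610 + 1503076.000) = 1226.1 m
R7: √((-537.5)² + (2109.4)²) = √(288906.250 + 4449568.360) = 2176.8 m
R8: √((1236.9)² + (-473.4)²) = √(1529921.610 + 224107.560) = 1324.4 m
Sorted: R5 (107.6 m) < R6 (1226.1 m) < R8 (1324.4 m) < R2 (1650.1 m) < R3 (1878.3 m) < …

R5, R6, R8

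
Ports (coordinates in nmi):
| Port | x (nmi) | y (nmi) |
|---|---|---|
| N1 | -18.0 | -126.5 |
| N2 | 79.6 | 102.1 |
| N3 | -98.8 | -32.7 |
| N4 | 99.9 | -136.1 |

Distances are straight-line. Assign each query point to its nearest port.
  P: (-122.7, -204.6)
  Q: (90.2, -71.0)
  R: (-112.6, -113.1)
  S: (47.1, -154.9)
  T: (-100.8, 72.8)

P→N1; Q→N4; R→N3; S→N4; T→N3

P at (-122.7, -204.6):
  N1: 130.6 nmi
  N2: 367.4 nmi
  N3: 173.6 nmi
  N4: 232.9 nmi
  → nearest: N1 (130.6 nmi)
Q at (90.2, -71.0):
  N1: 121.6 nmi
  N2: 173.4 nmi
  N3: 192.8 nmi
  N4: 65.8 nmi
  → nearest: N4 (65.8 nmi)
R at (-112.6, -113.1):
  N1: 95.5 nmi
  N2: 288.5 nmi
  N3: 81.6 nmi
  N4: 213.7 nmi
  → nearest: N3 (81.6 nmi)
S at (47.1, -154.9):
  N1: 71.0 nmi
  N2: 259.0 nmi
  N3: 190.3 nmi
  N4: 56.0 nmi
  → nearest: N4 (56.0 nmi)
T at (-100.8, 72.8):
  N1: 215.8 nmi
  N2: 182.8 nmi
  N3: 105.5 nmi
  N4: 289.7 nmi
  → nearest: N3 (105.5 nmi)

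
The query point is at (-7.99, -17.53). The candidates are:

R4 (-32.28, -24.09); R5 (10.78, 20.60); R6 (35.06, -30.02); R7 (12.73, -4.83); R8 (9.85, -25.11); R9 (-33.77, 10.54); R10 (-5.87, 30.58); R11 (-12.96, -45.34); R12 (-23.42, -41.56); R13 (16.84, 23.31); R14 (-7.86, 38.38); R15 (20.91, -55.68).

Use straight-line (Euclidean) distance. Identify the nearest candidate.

Distances from (-7.99, -17.53):
R4: √((-24.29)² + (-6.56)²) = √(590.0041 + 43.0336) = 25.16
R5: √((18.77)² + (38.13)²) = √(352.3129 + 1453.8969) = 42.50
R6: √((43.05)² + (-12.49)²) = √(1853.3025 + 156.0001) = 44.83
R7: √((20.72)² + (12.70)²) = √(429.3184 + 161.2900) = 24.30
R8: √((17.84)² + (-7.58)²) = √(318.2656 + 57.4564) = 19.38
R9: √((-25.78)² + (28.07)²) = √(664.6084 + 787.9249) = 38.11
R10: √((2.12)² + (48.11)²) = √(4.4944 + 2314.5721) = 48.16
R11: √((-4.97)² + (-27.81)²) = √(24.7009 + 773.3961) = 28.25
R12: √((-15.43)² + (-24.03)²) = √(238.0849 + 577.4409) = 28.56
R13: √((24.83)² + (40.84)²) = √(616.5289 + 1667.9056) = 47.80
R14: √((0.13)² + (55.91)²) = √(0.0169 + 3125.9281) = 55.91
R15: √((28.90)² + (-38.15)²) = √(835.2100 + 1455.4225) = 47.86
Minimum: R8 at 19.38.

R8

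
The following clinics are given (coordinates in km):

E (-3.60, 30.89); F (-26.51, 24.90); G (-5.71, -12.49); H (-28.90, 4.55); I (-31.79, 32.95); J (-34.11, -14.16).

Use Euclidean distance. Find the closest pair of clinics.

Pairwise distances:
F–I: 9.63 km
H–J: 19.42 km
F–H: 20.49 km
E–F: 23.68 km
E–I: 28.27 km
G–J: 28.45 km
H–I: 28.55 km
G–H: 28.78 km
E–H: 36.52 km
F–J: 39.79 km
F–G: 42.79 km
E–G: 43.43 km
I–J: 47.17 km
G–I: 52.39 km
E–J: 54.41 km
Closest pair: F–I at 9.63 km.

F and I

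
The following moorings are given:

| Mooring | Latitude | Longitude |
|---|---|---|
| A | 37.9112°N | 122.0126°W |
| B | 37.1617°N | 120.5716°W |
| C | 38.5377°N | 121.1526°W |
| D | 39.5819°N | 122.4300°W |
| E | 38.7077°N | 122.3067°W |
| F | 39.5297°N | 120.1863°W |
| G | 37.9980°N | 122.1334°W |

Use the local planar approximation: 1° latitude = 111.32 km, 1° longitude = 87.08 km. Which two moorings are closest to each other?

Pairwise distances:
A–G: √((0.0868·111.32)² + (-0.1208·87.08)²) = √(93.365375 + 110.654915) = 14.2836 km
E–G: √((-0.7097·111.32)² + (0.1733·87.08)²) = √(6241.601046 + 227.737194) = 80.4322 km
A–E: √((0.7965·111.32)² + (-0.2941·87.08)²) = √(7861.726942 + 655.883778) = 92.2909 km
D–E: √((-0.8742·111.32)² + (0.1233·87.08)²) = √(9470.392957 + 115.282396) = 97.9065 km
C–E: √((0.1700·111.32)² + (-1.1541·87.08)²) = √(358.132915 + 10100.054629) = 102.2653 km
A–C: √((0.6265·111.32)² + (0.8600·87.08)²) = √(4863.943774 + 5608.332365) = 102.3341 km
C–G: √((-0.5397·111.32)² + (-0.9808·87.08)²) = √(3609.534785 + 7294.537396) = 104.4226 km
C–F: √((0.9920·111.32)² + (0.9663·87.08)²) = √(12194.661219 + 7080.449014) = 138.8348 km
A–B: √((-0.7495·111.32)² + (1.4410·87.08)²) = √(6961.289091 + 15745.802594) = 150.6887 km
C–D: √((1.0442·111.32)² + (-1.2774·87.08)²) = √(13511.817573 + 12373.445916) = 160.8890 km
B–C: √((1.3760·111.32)² + (-0.5810·87.08)²) = √(23462.985009 + 2559.700219) = 161.3155 km
B–G: √((0.8363·111.32)² + (-1.5618·87.08)²) = √(8667.035769 + 18496.419970) = 164.8134 km
D–G: √((-1.5839·111.32)² + (0.2966·87.08)²) = √(31088.653535 + 667.081865) = 178.2014 km
A–D: √((1.6707·111.32)² + (-0.4174·87.08)²) = √(34589.424840 + 1321.118366) = 189.5008 km
D–F: √((-0.0522·111.32)² + (2.2437·87.08)²) = √(33.766605 + 38173.889903) = 195.4678 km
E–F: √((0.8220·111.32)² + (2.1204·87.08)²) = √(8373.172345 + 34093.566269) = 206.0746 km
B–E: √((1.5460·111.32)² + (-1.7351·87.08)²) = √(29618.657825 + 22828.945974) = 229.0144 km
A–F: √((1.6185·111.32)² + (1.8263·87.08)²) = √(32461.740585 + 25291.878042) = 240.3198 km
F–G: √((-1.5317·111.32)² + (-1.9471·87.08)²) = √(29073.265882 + 28748.378511) = 240.4613 km
B–F: √((2.3680·111.32)² + (0.3853·87.08)²) = √(69487.996705 + 1125.731604) = 265.7324 km
B–D: √((2.4202·111.32)² + (-1.8584·87.08)²) = √(72585.338841 + 26188.778008) = 314.2835 km
Closest pair: A–G at 14.2836 km.

A and G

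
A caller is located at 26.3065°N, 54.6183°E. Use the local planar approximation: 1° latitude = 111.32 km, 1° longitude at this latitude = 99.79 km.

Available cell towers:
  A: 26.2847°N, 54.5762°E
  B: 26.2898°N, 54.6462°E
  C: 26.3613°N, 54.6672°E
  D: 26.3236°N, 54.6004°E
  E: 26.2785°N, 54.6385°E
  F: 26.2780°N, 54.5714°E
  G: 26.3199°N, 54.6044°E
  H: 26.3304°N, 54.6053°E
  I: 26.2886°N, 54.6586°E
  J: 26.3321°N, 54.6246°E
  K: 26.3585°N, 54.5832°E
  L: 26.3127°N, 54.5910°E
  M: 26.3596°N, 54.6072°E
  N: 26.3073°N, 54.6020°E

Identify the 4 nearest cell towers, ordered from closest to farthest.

Distances from 26.3065°N, 54.6183°E:
A: √((-0.0218·111.32)² + (-0.0421·99.79)²) = √(5.889242 + 17.649737) = 4.8517 km
B: √((-0.0167·111.32)² + (0.0279·99.79)²) = √(3.456045 + 7.751441) = 3.3478 km
C: √((0.0548·111.32)² + (0.0489·99.79)²) = √(37.214099 + 23.811775) = 7.8119 km
D: √((0.0171·111.32)² + (-0.0179·99.79)²) = √(3.623586 + 3.190657) = 2.6104 km
E: √((-0.0280·111.32)² + (0.0202·99.79)²) = √(9.715440 + 4.063280) = 3.7120 km
F: √((-0.0285·111.32)² + (-0.0469·99.79)²) = √(10.065518 + 21.903813) = 5.6541 km
G: √((0.0134·111.32)² + (-0.0139·99.79)²) = √(2.225133 + 1.923994) = 2.0369 km
H: √((0.0239·111.32)² + (-0.0130·99.79)²) = √(7.078516 + 1.682909) = 2.9600 km
I: √((-0.0179·111.32)² + (0.0403·99.79)²) = √(3.970566 + 16.172760) = 4.4881 km
J: √((0.0256·111.32)² + (0.0063·99.79)²) = √(8.121314 + 0.395235) = 2.9183 km
K: √((0.0520·111.32)² + (-0.0351·99.79)²) = √(33.508353 + 12.268410) = 6.7659 km
L: √((0.0062·111.32)² + (-0.0273·99.79)²) = √(0.476354 + 7.421631) = 2.8103 km
M: √((0.0531·111.32)² + (-0.0111·99.79)²) = √(34.941009 + 1.226931) = 6.0140 km
N: √((0.0008·111.32)² + (-0.0163·99.79)²) = √(0.007931 + 2.645753) = 1.6290 km
Sorted: N (1.6290 km) < G (2.0369 km) < D (2.6104 km) < L (2.8103 km) < J (2.9183 km) < H (2.9600 km) < …

N, G, D, L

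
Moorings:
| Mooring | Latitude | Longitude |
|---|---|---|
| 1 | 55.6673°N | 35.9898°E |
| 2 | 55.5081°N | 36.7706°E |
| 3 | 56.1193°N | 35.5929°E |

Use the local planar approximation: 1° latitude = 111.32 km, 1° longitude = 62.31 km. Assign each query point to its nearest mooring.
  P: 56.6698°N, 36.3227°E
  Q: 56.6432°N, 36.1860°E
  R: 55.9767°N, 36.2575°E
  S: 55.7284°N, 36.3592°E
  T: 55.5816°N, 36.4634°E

P→3; Q→3; R→1; S→1; T→2

P at 56.6698°N, 36.3227°E:
  1: √((-1.0025·111.32)² + (-0.3329·62.31)²) = √(12454.180563 + 430.272008) = 113.5097 km
  2: √((-1.1617·111.32)² + (0.4479·62.31)²) = √(16723.777236 + 778.892689) = 132.2977 km
  3: √((-0.5505·111.32)² + (-0.7298·62.31)²) = √(3755.441852 + 2067.869942) = 76.3106 km
  → nearest: 3 (76.3106 km)
Q at 56.6432°N, 36.1860°E:
  1: √((-0.9759·111.32)² + (-0.1962·62.31)²) = √(11802.038617 + 149.456053) = 109.3229 km
  2: √((-1.1351·111.32)² + (0.5846·62.31)²) = √(15966.680783 + 1326.884511) = 131.5050 km
  3: √((-0.5239·111.32)² + (-0.5931·62.31)²) = √(3401.286319 + 1365.750445) = 69.0437 km
  → nearest: 3 (69.0437 km)
R at 55.9767°N, 36.2575°E:
  1: √((-0.3094·111.32)² + (-0.2677·62.31)²) = √(1186.279469 + 278.235310) = 38.2690 km
  2: √((-0.4686·111.32)² + (0.5131·62.31)²) = √(2721.140485 + 1022.161530) = 61.1825 km
  3: √((0.1426·111.32)² + (-0.6646·62.31)²) = √(251.991242 + 1714.889639) = 44.3495 km
  → nearest: 1 (38.2690 km)
S at 55.7284°N, 36.3592°E:
  1: √((-0.0611·111.32)² + (-0.3694·62.31)²) = √(46.262470 + 529.796744) = 24.0012 km
  2: √((-0.2203·111.32)² + (0.4114·62.31)²) = √(601.416570 + 657.119080) = 35.4758 km
  3: √((0.3909·111.32)² + (-0.7663·62.31)²) = √(1893.554181 + 2279.886115) = 64.6022 km
  → nearest: 1 (24.0012 km)
T at 55.5816°N, 36.4634°E:
  1: √((0.0857·111.32)² + (-0.4736·62.31)²) = √(91.013966 + 870.841044) = 31.0138 km
  2: √((-0.0735·111.32)² + (0.3072·62.31)²) = √(66.945451 + 366.402076) = 20.8170 km
  3: √((0.5377·111.32)² + (-0.8705·62.31)²) = √(3582.832197 + 2942.070351) = 80.7769 km
  → nearest: 2 (20.8170 km)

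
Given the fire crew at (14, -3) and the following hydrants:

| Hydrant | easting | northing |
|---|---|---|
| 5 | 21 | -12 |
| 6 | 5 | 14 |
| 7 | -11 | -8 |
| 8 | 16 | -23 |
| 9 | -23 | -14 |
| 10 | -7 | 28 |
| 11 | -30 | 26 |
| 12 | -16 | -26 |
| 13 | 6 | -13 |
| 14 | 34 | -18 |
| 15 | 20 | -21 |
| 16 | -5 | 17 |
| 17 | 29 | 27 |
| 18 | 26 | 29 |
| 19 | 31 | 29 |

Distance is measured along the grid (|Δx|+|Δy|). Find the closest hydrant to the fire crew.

5

Distances from (14, -3):
5: |7| + |-9| = 7 + 9 = 16
6: |-9| + |17| = 9 + 17 = 26
7: |-25| + |-5| = 25 + 5 = 30
8: |2| + |-20| = 2 + 20 = 22
9: |-37| + |-11| = 37 + 11 = 48
10: |-21| + |31| = 21 + 31 = 52
11: |-44| + |29| = 44 + 29 = 73
12: |-30| + |-23| = 30 + 23 = 53
13: |-8| + |-10| = 8 + 10 = 18
14: |20| + |-15| = 20 + 15 = 35
15: |6| + |-18| = 6 + 18 = 24
16: |-19| + |20| = 19 + 20 = 39
17: |15| + |30| = 15 + 30 = 45
18: |12| + |32| = 12 + 32 = 44
19: |17| + |32| = 17 + 32 = 49
Minimum: 5 at 16.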